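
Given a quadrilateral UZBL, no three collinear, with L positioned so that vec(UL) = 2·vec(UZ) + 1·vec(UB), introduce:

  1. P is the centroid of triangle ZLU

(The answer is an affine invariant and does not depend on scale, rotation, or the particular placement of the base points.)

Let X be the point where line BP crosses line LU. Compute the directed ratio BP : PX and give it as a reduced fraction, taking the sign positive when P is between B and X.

Choose coordinates U = (0, 0), Z = (1, 0), B = (0, 1), L = (2, 1).
1. P is the centroid of triangle ZLU ⇒ P = (1, 1/3)
line BP meets LU at X = (6/7, 3/7)
P = B + t·(X−B) with t = 7/6, so BP:PX = 7/6:-1/6

BP:PX = -7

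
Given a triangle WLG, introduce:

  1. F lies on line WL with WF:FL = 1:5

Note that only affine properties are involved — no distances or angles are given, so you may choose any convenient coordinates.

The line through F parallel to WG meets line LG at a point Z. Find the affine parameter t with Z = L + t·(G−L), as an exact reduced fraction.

Work in coordinates with W = (0, 0), L = (1, 0), G = (0, 1).
1. F lies on line WL with WF:FL = 1:5 ⇒ F = (1/6, 0)
through F parallel to WG: direction (0, 1); meets LG at Z = (1/6, 5/6)
Z = L + t·(G−L) with t = 5/6

t = 5/6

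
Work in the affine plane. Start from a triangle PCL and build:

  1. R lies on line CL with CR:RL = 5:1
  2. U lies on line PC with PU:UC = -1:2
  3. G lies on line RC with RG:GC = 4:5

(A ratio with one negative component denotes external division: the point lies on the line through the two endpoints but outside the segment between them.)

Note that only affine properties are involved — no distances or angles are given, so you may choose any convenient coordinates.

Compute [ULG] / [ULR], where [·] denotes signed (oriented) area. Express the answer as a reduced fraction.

Choose coordinates P = (0, 0), C = (1, 0), L = (0, 1).
1. R lies on line CL with CR:RL = 5:1 ⇒ R = (1/6, 5/6)
2. U lies on line PC with PU:UC = -1:2 ⇒ U = (-1, 0)
3. G lies on line RC with RG:GC = 4:5 ⇒ G = (29/54, 25/54)
2·[ULG] = -29/27, 2·[ULR] = -1/3
[ULG]:[ULR] = -29/27:-1/3 = 29/9

[ULG]:[ULR] = 29/9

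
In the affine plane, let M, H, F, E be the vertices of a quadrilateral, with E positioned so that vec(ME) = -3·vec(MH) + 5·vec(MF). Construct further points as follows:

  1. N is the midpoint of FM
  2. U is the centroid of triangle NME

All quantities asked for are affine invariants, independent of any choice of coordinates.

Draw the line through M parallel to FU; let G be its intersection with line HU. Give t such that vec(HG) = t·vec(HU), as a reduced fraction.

t = -5

Choose coordinates M = (0, 0), H = (1, 0), F = (0, 1), E = (-3, 5).
1. N is the midpoint of FM ⇒ N = (0, 1/2)
2. U is the centroid of triangle NME ⇒ U = (-1, 11/6)
through M parallel to FU: direction (-1, 5/6); meets HU at G = (11, -55/6)
G = H + t·(U−H) with t = -5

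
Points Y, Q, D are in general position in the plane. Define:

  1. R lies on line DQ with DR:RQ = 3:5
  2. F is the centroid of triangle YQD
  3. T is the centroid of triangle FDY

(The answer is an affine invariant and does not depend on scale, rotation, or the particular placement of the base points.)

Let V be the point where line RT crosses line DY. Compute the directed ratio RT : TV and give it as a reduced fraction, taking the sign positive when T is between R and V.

Assign Y = (0, 0), Q = (1, 0), D = (0, 1) — the answer is frame-independent, so this choice is without loss of generality.
1. R lies on line DQ with DR:RQ = 3:5 ⇒ R = (3/8, 5/8)
2. F is the centroid of triangle YQD ⇒ F = (1/3, 1/3)
3. T is the centroid of triangle FDY ⇒ T = (1/9, 4/9)
line RT meets DY at V = (0, 7/19)
T = R + t·(V−R) with t = 19/27, so RT:TV = 19/27:8/27

RT:TV = 19/8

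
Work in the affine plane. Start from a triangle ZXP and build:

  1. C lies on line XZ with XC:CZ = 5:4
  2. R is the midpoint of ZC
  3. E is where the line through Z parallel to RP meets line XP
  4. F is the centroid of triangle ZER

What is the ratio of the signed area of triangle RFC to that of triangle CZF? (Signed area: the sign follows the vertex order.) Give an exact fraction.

[RFC]:[CZF] = 1/2

Set Z = (0, 0), X = (1, 0), P = (0, 1); any affine frame gives the same invariant.
1. C lies on line XZ with XC:CZ = 5:4 ⇒ C = (4/9, 0)
2. R is the midpoint of ZC ⇒ R = (2/9, 0)
3. E is where the line through Z parallel to RP meets line XP ⇒ E = (-2/7, 9/7)
4. F is the centroid of triangle ZER ⇒ F = (-4/189, 3/7)
2·[RFC] = -2/21, 2·[CZF] = -4/21
[RFC]:[CZF] = -2/21:-4/21 = 1/2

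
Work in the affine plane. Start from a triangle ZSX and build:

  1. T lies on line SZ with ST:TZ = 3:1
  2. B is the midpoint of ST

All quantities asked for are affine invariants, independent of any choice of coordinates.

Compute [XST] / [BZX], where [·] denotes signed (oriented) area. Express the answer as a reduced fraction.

Set Z = (0, 0), S = (1, 0), X = (0, 1); any affine frame gives the same invariant.
1. T lies on line SZ with ST:TZ = 3:1 ⇒ T = (1/4, 0)
2. B is the midpoint of ST ⇒ B = (5/8, 0)
2·[XST] = -3/4, 2·[BZX] = -5/8
[XST]:[BZX] = -3/4:-5/8 = 6/5

[XST]:[BZX] = 6/5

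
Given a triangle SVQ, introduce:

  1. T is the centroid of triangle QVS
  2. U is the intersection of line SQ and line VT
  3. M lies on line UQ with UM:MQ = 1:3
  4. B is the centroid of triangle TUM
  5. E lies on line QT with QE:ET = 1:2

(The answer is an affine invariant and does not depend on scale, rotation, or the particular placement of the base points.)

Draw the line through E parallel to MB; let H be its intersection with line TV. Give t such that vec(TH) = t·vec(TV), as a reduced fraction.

t = 1/3

Choose coordinates S = (0, 0), V = (1, 0), Q = (0, 1).
1. T is the centroid of triangle QVS ⇒ T = (1/3, 1/3)
2. U is the intersection of line SQ and line VT ⇒ U = (0, 1/2)
3. M lies on line UQ with UM:MQ = 1:3 ⇒ M = (0, 5/8)
4. B is the centroid of triangle TUM ⇒ B = (1/9, 35/72)
5. E lies on line QT with QE:ET = 1:2 ⇒ E = (1/9, 7/9)
through E parallel to MB: direction (1/9, -5/36); meets TV at H = (5/9, 2/9)
H = T + t·(V−T) with t = 1/3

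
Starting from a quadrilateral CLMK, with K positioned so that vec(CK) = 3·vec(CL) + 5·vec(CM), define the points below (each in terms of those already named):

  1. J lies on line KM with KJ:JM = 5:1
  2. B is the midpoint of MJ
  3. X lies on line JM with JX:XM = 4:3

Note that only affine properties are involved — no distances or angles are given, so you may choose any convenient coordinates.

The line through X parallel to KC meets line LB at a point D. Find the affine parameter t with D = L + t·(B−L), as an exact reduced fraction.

t = 218/217

Choose coordinates C = (0, 0), L = (1, 0), M = (0, 1), K = (3, 5).
1. J lies on line KM with KJ:JM = 5:1 ⇒ J = (1/2, 5/3)
2. B is the midpoint of MJ ⇒ B = (1/4, 4/3)
3. X lies on line JM with JX:XM = 4:3 ⇒ X = (3/14, 9/7)
through X parallel to KC: direction (-3, -5); meets LB at D = (107/434, 872/651)
D = L + t·(B−L) with t = 218/217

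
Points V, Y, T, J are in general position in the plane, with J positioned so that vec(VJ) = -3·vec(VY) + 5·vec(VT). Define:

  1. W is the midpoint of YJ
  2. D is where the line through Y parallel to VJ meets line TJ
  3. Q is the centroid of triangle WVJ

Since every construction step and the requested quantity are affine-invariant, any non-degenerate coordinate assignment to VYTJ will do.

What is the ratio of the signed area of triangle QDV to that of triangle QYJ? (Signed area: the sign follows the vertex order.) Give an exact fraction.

[QDV]:[QYJ] = -5/3

Choose coordinates V = (0, 0), Y = (1, 0), T = (0, 1), J = (-3, 5).
1. W is the midpoint of YJ ⇒ W = (-1, 5/2)
2. D is where the line through Y parallel to VJ meets line TJ ⇒ D = (2, -5/3)
3. Q is the centroid of triangle WVJ ⇒ Q = (-4/3, 5/2)
2·[QDV] = -25/9, 2·[QYJ] = 5/3
[QDV]:[QYJ] = -25/9:5/3 = -5/3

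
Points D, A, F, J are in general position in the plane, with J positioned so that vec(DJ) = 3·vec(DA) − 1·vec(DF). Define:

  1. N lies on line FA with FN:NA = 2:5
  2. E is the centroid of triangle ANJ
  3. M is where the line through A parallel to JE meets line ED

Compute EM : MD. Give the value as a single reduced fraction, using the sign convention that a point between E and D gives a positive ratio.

EM:MD = 5/19

Set D = (0, 0), A = (1, 0), F = (0, 1), J = (3, -1); any affine frame gives the same invariant.
1. N lies on line FA with FN:NA = 2:5 ⇒ N = (2/7, 5/7)
2. E is the centroid of triangle ANJ ⇒ E = (10/7, -2/21)
3. M is where the line through A parallel to JE meets line ED ⇒ M = (95/84, -19/252)
M = E + t·(D−E) with t = 5/24, so EM:MD = t:(1−t) = 5/24:19/24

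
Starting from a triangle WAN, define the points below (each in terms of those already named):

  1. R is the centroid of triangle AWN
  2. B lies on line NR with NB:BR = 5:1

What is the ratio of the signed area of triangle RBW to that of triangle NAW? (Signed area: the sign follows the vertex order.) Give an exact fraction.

[RBW]:[NAW] = -1/18

Set W = (0, 0), A = (1, 0), N = (0, 1); any affine frame gives the same invariant.
1. R is the centroid of triangle AWN ⇒ R = (1/3, 1/3)
2. B lies on line NR with NB:BR = 5:1 ⇒ B = (5/18, 4/9)
2·[RBW] = 1/18, 2·[NAW] = -1
[RBW]:[NAW] = 1/18:-1 = -1/18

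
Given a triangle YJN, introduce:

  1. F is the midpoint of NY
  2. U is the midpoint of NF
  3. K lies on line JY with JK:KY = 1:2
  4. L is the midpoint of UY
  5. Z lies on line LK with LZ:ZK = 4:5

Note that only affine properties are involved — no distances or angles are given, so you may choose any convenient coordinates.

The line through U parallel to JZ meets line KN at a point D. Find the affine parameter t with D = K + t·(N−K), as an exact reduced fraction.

t = 42/61

Work in coordinates with Y = (0, 0), J = (1, 0), N = (0, 1).
1. F is the midpoint of NY ⇒ F = (0, 1/2)
2. U is the midpoint of NF ⇒ U = (0, 3/4)
3. K lies on line JY with JK:KY = 1:2 ⇒ K = (2/3, 0)
4. L is the midpoint of UY ⇒ L = (0, 3/8)
5. Z lies on line LK with LZ:ZK = 4:5 ⇒ Z = (8/27, 5/24)
through U parallel to JZ: direction (-19/27, 5/24); meets KN at D = (38/183, 42/61)
D = K + t·(N−K) with t = 42/61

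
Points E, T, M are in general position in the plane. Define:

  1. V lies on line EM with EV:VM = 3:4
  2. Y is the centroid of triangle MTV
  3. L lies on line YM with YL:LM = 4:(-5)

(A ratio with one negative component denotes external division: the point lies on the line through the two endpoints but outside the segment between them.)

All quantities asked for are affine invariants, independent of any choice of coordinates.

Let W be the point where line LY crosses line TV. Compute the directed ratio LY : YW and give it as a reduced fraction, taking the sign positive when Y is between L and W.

Set E = (0, 0), T = (1, 0), M = (0, 1); any affine frame gives the same invariant.
1. V lies on line EM with EV:VM = 3:4 ⇒ V = (0, 3/7)
2. Y is the centroid of triangle MTV ⇒ Y = (1/3, 10/21)
3. L lies on line YM with YL:LM = 4:(-5) ⇒ L = (5/3, -34/21)
line LY meets TV at W = (1/2, 3/14)
Y = L + t·(W−L) with t = 8/7, so LY:YW = 8/7:-1/7

LY:YW = -8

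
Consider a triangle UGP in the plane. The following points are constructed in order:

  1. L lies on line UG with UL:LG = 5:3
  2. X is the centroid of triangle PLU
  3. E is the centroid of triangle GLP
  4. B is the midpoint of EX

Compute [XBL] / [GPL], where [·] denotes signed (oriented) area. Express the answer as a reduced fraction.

[XBL]:[GPL] = -4/27

Set U = (0, 0), G = (1, 0), P = (0, 1); any affine frame gives the same invariant.
1. L lies on line UG with UL:LG = 5:3 ⇒ L = (5/8, 0)
2. X is the centroid of triangle PLU ⇒ X = (5/24, 1/3)
3. E is the centroid of triangle GLP ⇒ E = (13/24, 1/3)
4. B is the midpoint of EX ⇒ B = (3/8, 1/3)
2·[XBL] = -1/18, 2·[GPL] = 3/8
[XBL]:[GPL] = -1/18:3/8 = -4/27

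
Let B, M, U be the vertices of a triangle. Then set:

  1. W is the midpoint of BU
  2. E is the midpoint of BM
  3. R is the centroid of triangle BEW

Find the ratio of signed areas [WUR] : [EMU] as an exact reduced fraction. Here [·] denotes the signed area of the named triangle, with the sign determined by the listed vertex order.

[WUR]:[EMU] = -1/6

Assign B = (0, 0), M = (1, 0), U = (0, 1) — the answer is frame-independent, so this choice is without loss of generality.
1. W is the midpoint of BU ⇒ W = (0, 1/2)
2. E is the midpoint of BM ⇒ E = (1/2, 0)
3. R is the centroid of triangle BEW ⇒ R = (1/6, 1/6)
2·[WUR] = -1/12, 2·[EMU] = 1/2
[WUR]:[EMU] = -1/12:1/2 = -1/6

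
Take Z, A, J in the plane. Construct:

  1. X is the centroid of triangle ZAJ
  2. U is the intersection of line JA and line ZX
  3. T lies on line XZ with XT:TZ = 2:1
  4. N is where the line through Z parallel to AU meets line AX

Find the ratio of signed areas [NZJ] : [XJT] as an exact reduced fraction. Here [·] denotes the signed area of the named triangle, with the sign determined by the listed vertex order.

Assign Z = (0, 0), A = (1, 0), J = (0, 1) — the answer is frame-independent, so this choice is without loss of generality.
1. X is the centroid of triangle ZAJ ⇒ X = (1/3, 1/3)
2. U is the intersection of line JA and line ZX ⇒ U = (1/2, 1/2)
3. T lies on line XZ with XT:TZ = 2:1 ⇒ T = (1/9, 1/9)
4. N is where the line through Z parallel to AU meets line AX ⇒ N = (-1, 1)
2·[NZJ] = 1, 2·[XJT] = 2/9
[NZJ]:[XJT] = 1:2/9 = 9/2

[NZJ]:[XJT] = 9/2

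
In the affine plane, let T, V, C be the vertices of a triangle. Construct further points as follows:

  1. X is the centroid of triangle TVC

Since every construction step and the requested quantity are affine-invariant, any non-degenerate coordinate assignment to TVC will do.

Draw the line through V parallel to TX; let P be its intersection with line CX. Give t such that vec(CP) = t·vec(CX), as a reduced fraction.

Work in coordinates with T = (0, 0), V = (1, 0), C = (0, 1).
1. X is the centroid of triangle TVC ⇒ X = (1/3, 1/3)
through V parallel to TX: direction (1/3, 1/3); meets CX at P = (2/3, -1/3)
P = C + t·(X−C) with t = 2

t = 2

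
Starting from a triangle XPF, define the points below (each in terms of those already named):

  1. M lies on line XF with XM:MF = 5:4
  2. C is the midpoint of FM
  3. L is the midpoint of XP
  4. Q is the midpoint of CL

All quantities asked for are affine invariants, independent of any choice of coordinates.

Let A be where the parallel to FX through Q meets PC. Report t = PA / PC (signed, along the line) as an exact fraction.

Assign X = (0, 0), P = (1, 0), F = (0, 1) — the answer is frame-independent, so this choice is without loss of generality.
1. M lies on line XF with XM:MF = 5:4 ⇒ M = (0, 5/9)
2. C is the midpoint of FM ⇒ C = (0, 7/9)
3. L is the midpoint of XP ⇒ L = (1/2, 0)
4. Q is the midpoint of CL ⇒ Q = (1/4, 7/18)
through Q parallel to FX: direction (0, -1); meets PC at A = (1/4, 7/12)
A = P + t·(C−P) with t = 3/4

t = 3/4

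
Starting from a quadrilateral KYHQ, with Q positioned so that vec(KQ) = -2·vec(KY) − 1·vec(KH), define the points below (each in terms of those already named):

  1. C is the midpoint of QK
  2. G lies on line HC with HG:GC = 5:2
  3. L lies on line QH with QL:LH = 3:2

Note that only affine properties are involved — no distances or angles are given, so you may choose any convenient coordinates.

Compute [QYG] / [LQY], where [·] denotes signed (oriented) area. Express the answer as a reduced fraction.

Set K = (0, 0), Y = (1, 0), H = (0, 1), Q = (-2, -1); any affine frame gives the same invariant.
1. C is the midpoint of QK ⇒ C = (-1, -1/2)
2. G lies on line HC with HG:GC = 5:2 ⇒ G = (-5/7, -1/14)
3. L lies on line QH with QL:LH = 3:2 ⇒ L = (-4/5, 1/5)
2·[QYG] = 3/2, 2·[LQY] = 12/5
[QYG]:[LQY] = 3/2:12/5 = 5/8

[QYG]:[LQY] = 5/8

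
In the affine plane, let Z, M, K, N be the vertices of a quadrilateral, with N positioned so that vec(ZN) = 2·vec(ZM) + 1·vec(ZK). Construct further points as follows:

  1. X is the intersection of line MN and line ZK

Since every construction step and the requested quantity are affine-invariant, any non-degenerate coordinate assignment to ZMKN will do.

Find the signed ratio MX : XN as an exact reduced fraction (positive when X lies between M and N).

Work in coordinates with Z = (0, 0), M = (1, 0), K = (0, 1), N = (2, 1).
1. X is the intersection of line MN and line ZK ⇒ X = (0, -1)
X = M + t·(N−M) with t = -1, so MX:XN = t:(1−t) = -1:2

MX:XN = -1/2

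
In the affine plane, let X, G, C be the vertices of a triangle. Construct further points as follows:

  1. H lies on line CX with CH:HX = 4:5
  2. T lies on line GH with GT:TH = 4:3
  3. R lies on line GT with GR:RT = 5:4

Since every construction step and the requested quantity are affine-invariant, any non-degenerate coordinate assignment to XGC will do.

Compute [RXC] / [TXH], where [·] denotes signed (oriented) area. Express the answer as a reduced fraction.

Work in coordinates with X = (0, 0), G = (1, 0), C = (0, 1).
1. H lies on line CX with CH:HX = 4:5 ⇒ H = (0, 5/9)
2. T lies on line GH with GT:TH = 4:3 ⇒ T = (3/7, 20/63)
3. R lies on line GT with GR:RT = 5:4 ⇒ R = (43/63, 100/567)
2·[RXC] = -43/63, 2·[TXH] = -5/21
[RXC]:[TXH] = -43/63:-5/21 = 43/15

[RXC]:[TXH] = 43/15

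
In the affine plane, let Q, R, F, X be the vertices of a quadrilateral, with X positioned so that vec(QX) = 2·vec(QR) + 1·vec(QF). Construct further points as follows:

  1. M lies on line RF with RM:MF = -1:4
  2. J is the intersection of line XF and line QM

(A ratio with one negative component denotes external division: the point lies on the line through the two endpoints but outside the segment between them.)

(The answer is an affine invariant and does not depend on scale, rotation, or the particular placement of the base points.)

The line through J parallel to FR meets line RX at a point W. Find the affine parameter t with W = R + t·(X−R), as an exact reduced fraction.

t = -2

Assign Q = (0, 0), R = (1, 0), F = (0, 1), X = (2, 1) — the answer is frame-independent, so this choice is without loss of generality.
1. M lies on line RF with RM:MF = -1:4 ⇒ M = (4/3, -1/3)
2. J is the intersection of line XF and line QM ⇒ J = (-4, 1)
through J parallel to FR: direction (1, -1); meets RX at W = (-1, -2)
W = R + t·(X−R) with t = -2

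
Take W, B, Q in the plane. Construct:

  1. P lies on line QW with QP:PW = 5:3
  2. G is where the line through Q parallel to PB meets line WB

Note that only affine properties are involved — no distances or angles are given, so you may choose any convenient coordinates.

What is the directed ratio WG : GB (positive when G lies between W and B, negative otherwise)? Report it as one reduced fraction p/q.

Choose coordinates W = (0, 0), B = (1, 0), Q = (0, 1).
1. P lies on line QW with QP:PW = 5:3 ⇒ P = (0, 3/8)
2. G is where the line through Q parallel to PB meets line WB ⇒ G = (8/3, 0)
G = W + t·(B−W) with t = 8/3, so WG:GB = t:(1−t) = 8/3:-5/3

WG:GB = -8/5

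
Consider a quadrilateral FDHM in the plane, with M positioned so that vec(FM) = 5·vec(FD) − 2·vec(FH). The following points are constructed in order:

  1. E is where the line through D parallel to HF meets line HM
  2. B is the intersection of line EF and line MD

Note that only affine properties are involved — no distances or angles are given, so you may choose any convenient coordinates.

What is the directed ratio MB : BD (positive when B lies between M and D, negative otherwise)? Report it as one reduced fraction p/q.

MB:BD = -10

Choose coordinates F = (0, 0), D = (1, 0), H = (0, 1), M = (5, -2).
1. E is where the line through D parallel to HF meets line HM ⇒ E = (1, 2/5)
2. B is the intersection of line EF and line MD ⇒ B = (5/9, 2/9)
B = M + t·(D−M) with t = 10/9, so MB:BD = t:(1−t) = 10/9:-1/9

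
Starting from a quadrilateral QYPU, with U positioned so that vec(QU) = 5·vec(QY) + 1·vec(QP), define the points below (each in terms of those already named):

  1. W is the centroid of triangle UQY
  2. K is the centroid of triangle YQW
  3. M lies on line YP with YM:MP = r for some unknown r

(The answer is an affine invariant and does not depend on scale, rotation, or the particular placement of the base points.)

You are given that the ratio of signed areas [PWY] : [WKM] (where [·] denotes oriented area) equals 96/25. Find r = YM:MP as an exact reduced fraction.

Choose coordinates Q = (0, 0), Y = (1, 0), P = (0, 1), U = (5, 1).
1. W is the centroid of triangle UQY ⇒ W = (2, 1/3)
2. K is the centroid of triangle YQW ⇒ K = (1, 1/9)
3. With YM:MP = r, write λ = r/(r+1) so M = Y + λ·(P−Y); M is affine-linear in λ
Every point depending on M is an affine combination of M and λ-independent points, so each such coordinate is linear in λ; the λ² term in each signed area is a multiple of (P−Y)×(P−Y) = 0, so 2·[PWY] and 2·[WKM] are each linear in λ. Evaluating at λ=0 and λ=1:
  2·[PWY] = -4/3,   2·[WKM] = -11/9·λ + 1/9
So [PWY]:[WKM] = (-4/3) / (-11/9·λ + 1/9). Setting this equal to 96/25:
  -4/3 = 96/25·(-11/9·λ + 1/9)  ⇒  λ = 3/8
Then r = λ/(1−λ) = (3/8)/(5/8) = 3/5. Check: with r = 3/5, M = (5/8, 3/8) and [PWY]:[WKM] = 96/25 as required.

r = 3/5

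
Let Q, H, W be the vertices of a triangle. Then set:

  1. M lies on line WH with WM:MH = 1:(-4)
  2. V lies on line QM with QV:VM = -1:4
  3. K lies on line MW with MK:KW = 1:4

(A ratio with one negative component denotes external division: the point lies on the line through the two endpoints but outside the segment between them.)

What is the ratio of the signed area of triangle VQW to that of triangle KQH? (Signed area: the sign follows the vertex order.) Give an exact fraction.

[VQW]:[KQH] = -5/57

Set Q = (0, 0), H = (1, 0), W = (0, 1); any affine frame gives the same invariant.
1. M lies on line WH with WM:MH = 1:(-4) ⇒ M = (-1/3, 4/3)
2. V lies on line QM with QV:VM = -1:4 ⇒ V = (1/9, -4/9)
3. K lies on line MW with MK:KW = 1:4 ⇒ K = (-4/15, 19/15)
2·[VQW] = -1/9, 2·[KQH] = 19/15
[VQW]:[KQH] = -1/9:19/15 = -5/57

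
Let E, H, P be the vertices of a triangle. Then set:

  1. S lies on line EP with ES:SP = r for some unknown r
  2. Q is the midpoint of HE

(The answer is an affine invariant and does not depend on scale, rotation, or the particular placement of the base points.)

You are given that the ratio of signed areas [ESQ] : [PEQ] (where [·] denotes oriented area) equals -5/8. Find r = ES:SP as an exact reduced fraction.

r = 5/3

Choose coordinates E = (0, 0), H = (1, 0), P = (0, 1).
1. With ES:SP = r, write λ = r/(r+1) so S = E + λ·(P−E); S is affine-linear in λ
2. Q is the midpoint of HE ⇒ Q = (1/2, 0)
Every point depending on S is an affine combination of S and λ-independent points, so each such coordinate is linear in λ; the λ² term in each signed area is a multiple of (P−E)×(P−E) = 0, so 2·[ESQ] and 2·[PEQ] are each linear in λ. Evaluating at λ=0 and λ=1:
  2·[ESQ] = -1/2·λ,   2·[PEQ] = 1/2
So [ESQ]:[PEQ] = (-1/2·λ) / (1/2). Setting this equal to -5/8:
  -1/2·λ = -5/8·(1/2)  ⇒  λ = 5/8
Then r = λ/(1−λ) = (5/8)/(3/8) = 5/3. Check: with r = 5/3, S = (0, 5/8) and [ESQ]:[PEQ] = -5/8 as required.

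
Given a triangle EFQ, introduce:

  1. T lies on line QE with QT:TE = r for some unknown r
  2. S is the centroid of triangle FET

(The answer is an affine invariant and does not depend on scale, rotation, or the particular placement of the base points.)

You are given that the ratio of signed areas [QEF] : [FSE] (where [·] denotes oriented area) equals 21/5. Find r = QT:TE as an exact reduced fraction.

r = 2/5

Set E = (0, 0), F = (1, 0), Q = (0, 1); any affine frame gives the same invariant.
1. With QT:TE = r, write λ = r/(r+1) so T = Q + λ·(E−Q); T is affine-linear in λ
2. S is the centroid of triangle FET ⇒ S is an affine combination of earlier points and hence also affine-linear in λ
Every point depending on T is an affine combination of T and λ-independent points, so each such coordinate is linear in λ; the λ² term in each signed area is a multiple of (E−Q)×(E−Q) = 0, so 2·[QEF] and 2·[FSE] are each linear in λ. Evaluating at λ=0 and λ=1:
  2·[QEF] = 1,   2·[FSE] = -1/3·λ + 1/3
So [QEF]:[FSE] = (1) / (-1/3·λ + 1/3). Setting this equal to 21/5:
  1 = 21/5·(-1/3·λ + 1/3)  ⇒  λ = 2/7
Then r = λ/(1−λ) = (2/7)/(5/7) = 2/5. Check: with r = 2/5, T = (0, 5/7) and [QEF]:[FSE] = 21/5 as required.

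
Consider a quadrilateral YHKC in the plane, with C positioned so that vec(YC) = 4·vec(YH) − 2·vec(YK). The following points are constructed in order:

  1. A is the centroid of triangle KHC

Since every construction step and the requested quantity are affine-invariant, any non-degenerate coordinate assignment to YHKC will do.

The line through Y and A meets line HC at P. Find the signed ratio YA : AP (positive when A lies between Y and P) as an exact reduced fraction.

Assign Y = (0, 0), H = (1, 0), K = (0, 1), C = (4, -2) — the answer is frame-independent, so this choice is without loss of generality.
1. A is the centroid of triangle KHC ⇒ A = (5/3, -1/3)
line YA meets HC at P = (10/7, -2/7)
A = Y + t·(P−Y) with t = 7/6, so YA:AP = 7/6:-1/6

YA:AP = -7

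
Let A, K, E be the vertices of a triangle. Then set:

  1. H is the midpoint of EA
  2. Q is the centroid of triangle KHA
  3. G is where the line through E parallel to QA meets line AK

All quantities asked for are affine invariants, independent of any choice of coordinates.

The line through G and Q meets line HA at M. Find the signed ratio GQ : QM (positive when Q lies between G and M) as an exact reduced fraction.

Choose coordinates A = (0, 0), K = (1, 0), E = (0, 1).
1. H is the midpoint of EA ⇒ H = (0, 1/2)
2. Q is the centroid of triangle KHA ⇒ Q = (1/3, 1/6)
3. G is where the line through E parallel to QA meets line AK ⇒ G = (-2, 0)
line GQ meets HA at M = (0, 1/7)
Q = G + t·(M−G) with t = 7/6, so GQ:QM = 7/6:-1/6

GQ:QM = -7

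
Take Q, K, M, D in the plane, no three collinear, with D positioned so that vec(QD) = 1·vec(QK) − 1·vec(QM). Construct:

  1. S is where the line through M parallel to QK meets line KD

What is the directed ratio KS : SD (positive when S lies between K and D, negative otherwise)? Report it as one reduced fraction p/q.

Assign Q = (0, 0), K = (1, 0), M = (0, 1), D = (1, -1) — the answer is frame-independent, so this choice is without loss of generality.
1. S is where the line through M parallel to QK meets line KD ⇒ S = (1, 1)
S = K + t·(D−K) with t = -1, so KS:SD = t:(1−t) = -1:2

KS:SD = -1/2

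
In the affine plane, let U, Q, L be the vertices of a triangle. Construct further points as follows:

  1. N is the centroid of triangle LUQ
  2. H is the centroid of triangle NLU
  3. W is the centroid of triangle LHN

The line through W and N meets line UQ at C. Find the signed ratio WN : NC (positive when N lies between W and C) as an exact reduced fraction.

Work in coordinates with U = (0, 0), Q = (1, 0), L = (0, 1).
1. N is the centroid of triangle LUQ ⇒ N = (1/3, 1/3)
2. H is the centroid of triangle NLU ⇒ H = (1/9, 4/9)
3. W is the centroid of triangle LHN ⇒ W = (4/27, 16/27)
line WN meets UQ at C = (4/7, 0)
N = W + t·(C−W) with t = 7/16, so WN:NC = 7/16:9/16

WN:NC = 7/9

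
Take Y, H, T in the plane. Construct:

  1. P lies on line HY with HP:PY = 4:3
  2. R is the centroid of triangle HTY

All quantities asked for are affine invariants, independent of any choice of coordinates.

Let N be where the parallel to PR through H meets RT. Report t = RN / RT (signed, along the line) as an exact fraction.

Work in coordinates with Y = (0, 0), H = (1, 0), T = (0, 1).
1. P lies on line HY with HP:PY = 4:3 ⇒ P = (3/7, 0)
2. R is the centroid of triangle HTY ⇒ R = (1/3, 1/3)
through H parallel to PR: direction (-2/21, 1/3); meets RT at N = (5/3, -7/3)
N = R + t·(T−R) with t = -4

t = -4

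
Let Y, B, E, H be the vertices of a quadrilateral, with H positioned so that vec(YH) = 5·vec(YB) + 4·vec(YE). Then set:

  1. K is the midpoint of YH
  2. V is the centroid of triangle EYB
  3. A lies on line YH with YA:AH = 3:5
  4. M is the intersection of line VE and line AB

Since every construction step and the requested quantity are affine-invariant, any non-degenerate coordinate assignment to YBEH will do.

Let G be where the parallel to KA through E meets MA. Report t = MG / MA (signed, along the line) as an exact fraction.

t = 133/68

Assign Y = (0, 0), B = (1, 0), E = (0, 1), H = (5, 4) — the answer is frame-independent, so this choice is without loss of generality.
1. K is the midpoint of YH ⇒ K = (5/2, 2)
2. V is the centroid of triangle EYB ⇒ V = (1/3, 1/3)
3. A lies on line YH with YA:AH = 3:5 ⇒ A = (15/8, 3/2)
4. M is the intersection of line VE and line AB ⇒ M = (19/26, -6/13)
through E parallel to KA: direction (-5/8, -1/2); meets MA at G = (95/32, 27/8)
G = M + t·(A−M) with t = 133/68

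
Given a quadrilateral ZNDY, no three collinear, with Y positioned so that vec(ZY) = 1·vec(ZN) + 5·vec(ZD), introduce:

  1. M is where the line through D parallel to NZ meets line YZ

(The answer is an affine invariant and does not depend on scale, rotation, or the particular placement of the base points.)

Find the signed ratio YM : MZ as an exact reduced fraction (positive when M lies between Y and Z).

Assign Z = (0, 0), N = (1, 0), D = (0, 1), Y = (1, 5) — the answer is frame-independent, so this choice is without loss of generality.
1. M is where the line through D parallel to NZ meets line YZ ⇒ M = (1/5, 1)
M = Y + t·(Z−Y) with t = 4/5, so YM:MZ = t:(1−t) = 4/5:1/5

YM:MZ = 4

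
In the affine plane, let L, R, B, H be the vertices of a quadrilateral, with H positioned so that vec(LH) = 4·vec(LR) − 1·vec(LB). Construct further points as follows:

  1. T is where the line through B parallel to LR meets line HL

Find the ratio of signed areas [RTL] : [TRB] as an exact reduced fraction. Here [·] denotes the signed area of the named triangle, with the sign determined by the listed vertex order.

Work in coordinates with L = (0, 0), R = (1, 0), B = (0, 1), H = (4, -1).
1. T is where the line through B parallel to LR meets line HL ⇒ T = (-4, 1)
2·[RTL] = 1, 2·[TRB] = 4
[RTL]:[TRB] = 1:4 = 1/4

[RTL]:[TRB] = 1/4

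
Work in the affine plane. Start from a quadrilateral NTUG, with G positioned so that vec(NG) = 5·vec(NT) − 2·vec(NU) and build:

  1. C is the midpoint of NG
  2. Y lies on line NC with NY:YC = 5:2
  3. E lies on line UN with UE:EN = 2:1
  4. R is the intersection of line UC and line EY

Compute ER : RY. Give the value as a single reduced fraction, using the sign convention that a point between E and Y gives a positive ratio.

Work in coordinates with N = (0, 0), T = (1, 0), U = (0, 1), G = (5, -2).
1. C is the midpoint of NG ⇒ C = (5/2, -1)
2. Y lies on line NC with NY:YC = 5:2 ⇒ Y = (25/14, -5/7)
3. E lies on line UN with UE:EN = 2:1 ⇒ E = (0, 1/3)
4. R is the intersection of line UC and line EY ⇒ R = (25/8, -3/2)
R = E + t·(Y−E) with t = 7/4, so ER:RY = t:(1−t) = 7/4:-3/4

ER:RY = -7/3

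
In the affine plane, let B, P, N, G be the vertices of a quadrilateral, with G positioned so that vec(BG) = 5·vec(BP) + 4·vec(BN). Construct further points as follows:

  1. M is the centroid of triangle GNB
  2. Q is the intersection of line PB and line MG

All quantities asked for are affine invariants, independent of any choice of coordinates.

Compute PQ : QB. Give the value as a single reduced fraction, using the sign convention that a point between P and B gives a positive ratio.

Assign B = (0, 0), P = (1, 0), N = (0, 1), G = (5, 4) — the answer is frame-independent, so this choice is without loss of generality.
1. M is the centroid of triangle GNB ⇒ M = (5/3, 5/3)
2. Q is the intersection of line PB and line MG ⇒ Q = (-5/7, 0)
Q = P + t·(B−P) with t = 12/7, so PQ:QB = t:(1−t) = 12/7:-5/7

PQ:QB = -12/5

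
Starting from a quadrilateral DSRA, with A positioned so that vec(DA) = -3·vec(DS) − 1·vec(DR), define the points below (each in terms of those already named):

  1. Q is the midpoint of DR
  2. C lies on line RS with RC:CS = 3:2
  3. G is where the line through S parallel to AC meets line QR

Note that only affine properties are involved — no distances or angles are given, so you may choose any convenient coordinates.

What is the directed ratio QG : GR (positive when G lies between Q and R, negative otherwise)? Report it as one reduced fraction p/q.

Choose coordinates D = (0, 0), S = (1, 0), R = (0, 1), A = (-3, -1).
1. Q is the midpoint of DR ⇒ Q = (0, 1/2)
2. C lies on line RS with RC:CS = 3:2 ⇒ C = (3/5, 2/5)
3. G is where the line through S parallel to AC meets line QR ⇒ G = (0, -7/18)
G = Q + t·(R−Q) with t = -16/9, so QG:GR = t:(1−t) = -16/9:25/9

QG:GR = -16/25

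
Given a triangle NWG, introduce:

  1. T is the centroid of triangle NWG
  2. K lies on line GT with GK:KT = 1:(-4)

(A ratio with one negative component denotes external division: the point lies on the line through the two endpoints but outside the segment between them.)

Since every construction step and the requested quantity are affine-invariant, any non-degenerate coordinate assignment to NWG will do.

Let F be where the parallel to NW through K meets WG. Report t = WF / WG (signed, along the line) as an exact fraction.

Set N = (0, 0), W = (1, 0), G = (0, 1); any affine frame gives the same invariant.
1. T is the centroid of triangle NWG ⇒ T = (1/3, 1/3)
2. K lies on line GT with GK:KT = 1:(-4) ⇒ K = (-1/9, 11/9)
through K parallel to NW: direction (1, 0); meets WG at F = (-2/9, 11/9)
F = W + t·(G−W) with t = 11/9

t = 11/9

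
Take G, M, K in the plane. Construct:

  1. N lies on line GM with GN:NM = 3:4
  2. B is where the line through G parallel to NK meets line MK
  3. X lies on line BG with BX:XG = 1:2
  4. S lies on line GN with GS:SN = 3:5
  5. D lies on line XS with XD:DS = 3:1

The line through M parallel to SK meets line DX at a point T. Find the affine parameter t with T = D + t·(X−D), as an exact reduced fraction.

t = -143/53

Assign G = (0, 0), M = (1, 0), K = (0, 1) — the answer is frame-independent, so this choice is without loss of generality.
1. N lies on line GM with GN:NM = 3:4 ⇒ N = (3/7, 0)
2. B is where the line through G parallel to NK meets line MK ⇒ B = (-3/4, 7/4)
3. X lies on line BG with BX:XG = 1:2 ⇒ X = (-1/2, 7/6)
4. S lies on line GN with GS:SN = 3:5 ⇒ S = (9/56, 0)
5. D lies on line XS with XD:DS = 3:1 ⇒ D = (-1/224, 7/24)
through M parallel to SK: direction (-9/56, 1); meets DX at T = (565/424, -329/159)
T = D + t·(X−D) with t = -143/53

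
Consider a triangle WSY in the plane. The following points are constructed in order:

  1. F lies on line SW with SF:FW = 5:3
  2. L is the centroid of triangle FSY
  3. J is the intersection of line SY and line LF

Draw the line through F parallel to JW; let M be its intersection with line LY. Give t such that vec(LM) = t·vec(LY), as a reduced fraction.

t = -2/9

Assign W = (0, 0), S = (1, 0), Y = (0, 1) — the answer is frame-independent, so this choice is without loss of generality.
1. F lies on line SW with SF:FW = 5:3 ⇒ F = (3/8, 0)
2. L is the centroid of triangle FSY ⇒ L = (11/24, 1/3)
3. J is the intersection of line SY and line LF ⇒ J = (1/2, 1/2)
through F parallel to JW: direction (-1/2, -1/2); meets LY at M = (121/216, 5/27)
M = L + t·(Y−L) with t = -2/9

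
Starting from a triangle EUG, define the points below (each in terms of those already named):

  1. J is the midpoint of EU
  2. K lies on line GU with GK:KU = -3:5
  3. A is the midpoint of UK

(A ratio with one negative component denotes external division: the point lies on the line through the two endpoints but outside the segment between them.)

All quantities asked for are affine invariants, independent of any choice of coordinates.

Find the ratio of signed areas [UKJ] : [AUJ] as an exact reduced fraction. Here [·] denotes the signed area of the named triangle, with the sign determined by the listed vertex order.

[UKJ]:[AUJ] = -2

Work in coordinates with E = (0, 0), U = (1, 0), G = (0, 1).
1. J is the midpoint of EU ⇒ J = (1/2, 0)
2. K lies on line GU with GK:KU = -3:5 ⇒ K = (-3/2, 5/2)
3. A is the midpoint of UK ⇒ A = (-1/4, 5/4)
2·[UKJ] = 5/4, 2·[AUJ] = -5/8
[UKJ]:[AUJ] = 5/4:-5/8 = -2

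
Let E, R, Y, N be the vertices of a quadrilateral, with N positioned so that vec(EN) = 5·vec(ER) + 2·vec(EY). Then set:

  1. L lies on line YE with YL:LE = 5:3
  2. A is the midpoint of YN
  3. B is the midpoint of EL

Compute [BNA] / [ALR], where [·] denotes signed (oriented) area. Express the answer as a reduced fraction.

Choose coordinates E = (0, 0), R = (1, 0), Y = (0, 1), N = (5, 2).
1. L lies on line YE with YL:LE = 5:3 ⇒ L = (0, 3/8)
2. A is the midpoint of YN ⇒ A = (5/2, 3/2)
3. B is the midpoint of EL ⇒ B = (0, 3/16)
2·[BNA] = 65/32, 2·[ALR] = 33/16
[BNA]:[ALR] = 65/32:33/16 = 65/66

[BNA]:[ALR] = 65/66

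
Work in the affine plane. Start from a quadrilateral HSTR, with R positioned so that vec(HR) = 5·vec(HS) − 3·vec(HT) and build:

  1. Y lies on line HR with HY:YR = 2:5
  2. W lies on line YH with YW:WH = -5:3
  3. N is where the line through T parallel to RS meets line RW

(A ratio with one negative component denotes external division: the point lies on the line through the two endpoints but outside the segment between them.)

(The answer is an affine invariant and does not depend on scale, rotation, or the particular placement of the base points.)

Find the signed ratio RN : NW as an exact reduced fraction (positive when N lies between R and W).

RN:NW = -7/37

Work in coordinates with H = (0, 0), S = (1, 0), T = (0, 1), R = (5, -3).
1. Y lies on line HR with HY:YR = 2:5 ⇒ Y = (10/7, -6/7)
2. W lies on line YH with YW:WH = -5:3 ⇒ W = (-15/7, 9/7)
3. N is where the line through T parallel to RS meets line RW ⇒ N = (20/3, -4)
N = R + t·(W−R) with t = -7/30, so RN:NW = t:(1−t) = -7/30:37/30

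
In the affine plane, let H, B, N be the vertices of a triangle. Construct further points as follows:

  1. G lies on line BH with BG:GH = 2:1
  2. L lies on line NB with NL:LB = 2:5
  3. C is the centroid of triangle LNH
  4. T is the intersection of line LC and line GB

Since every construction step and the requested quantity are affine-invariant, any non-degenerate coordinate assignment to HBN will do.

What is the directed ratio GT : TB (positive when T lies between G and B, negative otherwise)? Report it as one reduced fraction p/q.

GT:TB = -3/5

Work in coordinates with H = (0, 0), B = (1, 0), N = (0, 1).
1. G lies on line BH with BG:GH = 2:1 ⇒ G = (1/3, 0)
2. L lies on line NB with NL:LB = 2:5 ⇒ L = (2/7, 5/7)
3. C is the centroid of triangle LNH ⇒ C = (2/21, 4/7)
4. T is the intersection of line LC and line GB ⇒ T = (-2/3, 0)
T = G + t·(B−G) with t = -3/2, so GT:TB = t:(1−t) = -3/2:5/2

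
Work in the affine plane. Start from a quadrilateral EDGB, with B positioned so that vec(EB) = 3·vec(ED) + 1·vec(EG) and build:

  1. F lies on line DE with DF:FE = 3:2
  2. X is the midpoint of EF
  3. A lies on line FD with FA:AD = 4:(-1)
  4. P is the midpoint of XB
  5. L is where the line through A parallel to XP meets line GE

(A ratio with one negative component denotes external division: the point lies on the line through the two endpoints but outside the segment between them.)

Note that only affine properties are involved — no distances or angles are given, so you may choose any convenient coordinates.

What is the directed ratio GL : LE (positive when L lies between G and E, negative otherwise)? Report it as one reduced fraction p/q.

Work in coordinates with E = (0, 0), D = (1, 0), G = (0, 1), B = (3, 1).
1. F lies on line DE with DF:FE = 3:2 ⇒ F = (2/5, 0)
2. X is the midpoint of EF ⇒ X = (1/5, 0)
3. A lies on line FD with FA:AD = 4:(-1) ⇒ A = (6/5, 0)
4. P is the midpoint of XB ⇒ P = (8/5, 1/2)
5. L is where the line through A parallel to XP meets line GE ⇒ L = (0, -3/7)
L = G + t·(E−G) with t = 10/7, so GL:LE = t:(1−t) = 10/7:-3/7

GL:LE = -10/3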